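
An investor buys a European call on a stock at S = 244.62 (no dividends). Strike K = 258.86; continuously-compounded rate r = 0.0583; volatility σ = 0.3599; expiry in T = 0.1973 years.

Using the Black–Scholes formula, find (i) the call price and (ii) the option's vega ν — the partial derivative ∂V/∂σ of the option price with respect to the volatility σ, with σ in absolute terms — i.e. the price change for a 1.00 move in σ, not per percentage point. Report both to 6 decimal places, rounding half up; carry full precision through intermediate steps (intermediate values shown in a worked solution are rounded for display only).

price = 10.932012
ν = 42.471765

σ√T = 0.3599·√0.1973 = 0.159862
d₁ = (ln(S/K) + (r+σ²/2)T) / (σ√T) = (ln(244.62/258.86) + (0.0583+0.3599²/2)·0.1973) / 0.159862 = (-0.056581 + 0.024281) / 0.159862 = -0.202055
d₂ = d₁ − σ√T = -0.202055 − 0.159862 = -0.361917
e^{−rT} = e^{−0.0583·0.1973} = 0.988563
N(d₁) = 0.419937,  N(d₂) = 0.358707
Call price V = S·N(d₁) − K·e^{−rT}·N(d₂) = 102.724995 − 91.792983 = 10.932012
φ(d₁) = (1/√(2π))·e^{−d₁²/2} = 0.390881
ν = S·φ(d₁)·√T = 42.471765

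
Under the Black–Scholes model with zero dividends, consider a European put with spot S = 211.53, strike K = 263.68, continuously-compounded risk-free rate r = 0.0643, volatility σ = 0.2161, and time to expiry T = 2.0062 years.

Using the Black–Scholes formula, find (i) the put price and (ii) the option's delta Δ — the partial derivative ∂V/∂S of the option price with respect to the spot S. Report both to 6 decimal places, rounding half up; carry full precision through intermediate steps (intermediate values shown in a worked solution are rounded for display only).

σ√T = 0.2161·√2.0062 = 0.306085
d₁ = (ln(S/K) + (r+σ²/2)T) / (σ√T) = (ln(211.53/263.68) + (0.0643+0.2161²/2)·2.0062) / 0.306085 = (-0.220369 + 0.175843) / 0.306085 = -0.145472
d₂ = d₁ − σ√T = -0.145472 − 0.306085 = -0.451557
e^{−rT} = e^{−0.0643·2.0062} = 0.878975
N(−d₁) = 0.557831,  N(−d₂) = 0.674206
Put price V = K·e^{−rT}·N(−d₂) − S·N(−d₁) = 156.259460 − 117.997967 = 38.261492
Δ = −N(−d₁) = -0.557831

price = 38.261492
Δ = -0.557831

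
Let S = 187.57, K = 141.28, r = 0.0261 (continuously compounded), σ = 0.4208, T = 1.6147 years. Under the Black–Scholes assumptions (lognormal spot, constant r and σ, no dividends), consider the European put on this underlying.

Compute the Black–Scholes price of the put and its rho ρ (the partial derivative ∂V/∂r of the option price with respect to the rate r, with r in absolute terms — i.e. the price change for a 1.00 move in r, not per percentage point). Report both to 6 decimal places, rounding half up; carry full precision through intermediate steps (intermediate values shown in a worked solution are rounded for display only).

σ√T = 0.4208·√1.6147 = 0.534714
d₁ = (ln(S/K) + (r+σ²/2)T) / (σ√T) = (ln(187.57/141.28) + (0.0261+0.4208²/2)·1.6147) / 0.534714 = (0.283408 + 0.185103) / 0.534714 = 0.876191
d₂ = d₁ − σ√T = 0.876191 − 0.534714 = 0.341477
e^{−rT} = e^{−0.0261·1.6147} = 0.958732
N(−d₁) = 0.190463,  N(−d₂) = 0.366372
Put price V = K·e^{−rT}·N(−d₂) − S·N(−d₁) = 49.625010 − 35.725170 = 13.899840
ρ = −K·T·e^{−rT}·N(−d₂) = -80.129504

price = 13.899840
ρ = -80.129504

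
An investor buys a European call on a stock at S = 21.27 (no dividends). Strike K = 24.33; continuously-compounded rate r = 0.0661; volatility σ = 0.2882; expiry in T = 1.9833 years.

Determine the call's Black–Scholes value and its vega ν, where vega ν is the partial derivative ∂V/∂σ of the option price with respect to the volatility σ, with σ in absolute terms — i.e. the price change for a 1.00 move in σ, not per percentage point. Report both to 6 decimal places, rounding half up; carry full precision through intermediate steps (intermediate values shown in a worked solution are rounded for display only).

σ√T = 0.2882·√1.9833 = 0.405871
d₁ = (ln(S/K) + (r+σ²/2)T) / (σ√T) = (ln(21.27/24.33) + (0.0661+0.2882²/2)·1.9833) / 0.405871 = (-0.134413 + 0.213462) / 0.405871 = 0.194765
d₂ = d₁ − σ√T = 0.194765 − 0.405871 = -0.211107
e^{−rT} = e^{−0.0661·1.9833} = 0.877133
N(d₁) = 0.577211,  N(d₂) = 0.416402
Call price V = S·N(d₁) − K·e^{−rT}·N(d₂) = 12.277285 − 8.886293 = 3.390993
φ(d₁) = (1/√(2π))·e^{−d₁²/2} = 0.391447
ν = S·φ(d₁)·√T = 11.725589

price = 3.390993
ν = 11.725589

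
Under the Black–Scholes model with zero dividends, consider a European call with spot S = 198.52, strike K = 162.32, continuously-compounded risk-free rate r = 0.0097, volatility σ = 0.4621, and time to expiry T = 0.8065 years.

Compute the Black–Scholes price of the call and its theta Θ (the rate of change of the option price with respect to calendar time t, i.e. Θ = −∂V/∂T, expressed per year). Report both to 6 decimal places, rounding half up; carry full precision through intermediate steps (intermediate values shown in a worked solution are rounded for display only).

price = 51.892086
Θ = -16.783044

σ√T = 0.4621·√0.8065 = 0.414990
d₁ = (ln(S/K) + (r+σ²/2)T) / (σ√T) = (ln(198.52/162.32) + (0.0097+0.4621²/2)·0.8065) / 0.414990 = (0.201320 + 0.093932) / 0.414990 = 0.711466
d₂ = d₁ − σ√T = 0.711466 − 0.414990 = 0.296476
e^{−rT} = e^{−0.0097·0.8065} = 0.992207
N(d₁) = 0.761602,  N(d₂) = 0.616567
Call price V = S·N(d₁) − K·e^{−rT}·N(d₂) = 151.193297 − 99.301211 = 51.892086
φ(d₁) = (1/√(2π))·e^{−d₁²/2} = 0.309737
Θ = −S·φ(d₁)·σ/(2√T) − r·K·e^{−rT}·N(d₂) = −15.819822 − 0.963222 = -16.783044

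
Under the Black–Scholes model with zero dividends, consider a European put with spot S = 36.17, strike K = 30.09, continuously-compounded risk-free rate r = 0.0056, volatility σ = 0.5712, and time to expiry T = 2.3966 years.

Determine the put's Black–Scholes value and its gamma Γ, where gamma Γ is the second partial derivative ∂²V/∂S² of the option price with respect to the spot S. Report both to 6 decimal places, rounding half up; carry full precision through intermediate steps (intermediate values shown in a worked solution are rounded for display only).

price = 8.268937
Γ = 0.009996

σ√T = 0.5712·√2.3966 = 0.884272
d₁ = (ln(S/K) + (r+σ²/2)T) / (σ√T) = (ln(36.17/30.09) + (0.0056+0.5712²/2)·2.3966) / 0.884272 = (0.184037 + 0.404390) / 0.884272 = 0.665436
d₂ = d₁ − σ√T = 0.665436 − 0.884272 = -0.218836
e^{−rT} = e^{−0.0056·2.3966} = 0.986669
N(−d₁) = 0.252886,  N(−d₂) = 0.586611
Put price V = K·e^{−rT}·N(−d₂) − S·N(−d₁) = 17.415815 − 9.146878 = 8.268937
φ(d₁) = (1/√(2π))·e^{−d₁²/2} = 0.319710
Γ = φ(d₁) / (S·σ·√T) = 0.009996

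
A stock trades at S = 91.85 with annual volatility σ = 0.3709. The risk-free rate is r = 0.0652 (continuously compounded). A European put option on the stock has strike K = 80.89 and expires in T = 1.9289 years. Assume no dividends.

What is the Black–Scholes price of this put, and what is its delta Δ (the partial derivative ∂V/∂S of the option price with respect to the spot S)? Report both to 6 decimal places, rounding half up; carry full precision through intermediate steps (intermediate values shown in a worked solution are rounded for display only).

price = 8.226740
Δ = -0.227116

σ√T = 0.3709·√1.9289 = 0.515124
d₁ = (ln(S/K) + (r+σ²/2)T) / (σ√T) = (ln(91.85/80.89) + (0.0652+0.3709²/2)·1.9289) / 0.515124 = (0.127067 + 0.258441) / 0.515124 = 0.748378
d₂ = d₁ − σ√T = 0.748378 − 0.515124 = 0.233254
e^{−rT} = e^{−0.0652·1.9289} = 0.881823
N(−d₁) = 0.227116,  N(−d₂) = 0.407782
Put price V = K·e^{−rT}·N(−d₂) − S·N(−d₁) = 29.087363 − 20.860623 = 8.226740
Δ = −N(−d₁) = -0.227116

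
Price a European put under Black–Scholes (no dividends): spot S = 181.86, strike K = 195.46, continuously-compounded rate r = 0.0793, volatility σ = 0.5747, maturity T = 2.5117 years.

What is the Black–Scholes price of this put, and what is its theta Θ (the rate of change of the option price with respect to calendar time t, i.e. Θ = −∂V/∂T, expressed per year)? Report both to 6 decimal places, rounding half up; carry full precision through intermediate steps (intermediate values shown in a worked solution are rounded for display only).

σ√T = 0.5747·√2.5117 = 0.910804
d₁ = (ln(S/K) + (r+σ²/2)T) / (σ√T) = (ln(181.86/195.46) + (0.0793+0.5747²/2)·2.5117) / 0.910804 = (-0.072119 + 0.613960) / 0.910804 = 0.594904
d₂ = d₁ − σ√T = 0.594904 − 0.910804 = -0.315900
e^{−rT} = e^{−0.0793·2.5117} = 0.819404
N(−d₁) = 0.275954,  N(−d₂) = 0.623961
Put price V = K·e^{−rT}·N(−d₂) − S·N(−d₁) = 99.934020 − 50.184940 = 49.749081
φ(d₁) = (1/√(2π))·e^{−d₁²/2} = 0.334241
Θ = −S·φ(d₁)·σ/(2√T) + r·K·e^{−rT}·N(−d₂) = −11.021069 + 7.924768 = -3.096301

price = 49.749081
Θ = -3.096301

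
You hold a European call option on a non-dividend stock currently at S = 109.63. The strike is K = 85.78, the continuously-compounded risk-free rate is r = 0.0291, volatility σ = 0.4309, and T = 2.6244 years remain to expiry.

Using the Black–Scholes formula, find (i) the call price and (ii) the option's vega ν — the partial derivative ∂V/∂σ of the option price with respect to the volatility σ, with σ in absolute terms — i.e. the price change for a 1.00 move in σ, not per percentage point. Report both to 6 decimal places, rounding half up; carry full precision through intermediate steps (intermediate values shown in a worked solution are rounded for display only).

σ√T = 0.4309·√2.6244 = 0.698058
d₁ = (ln(S/K) + (r+σ²/2)T) / (σ√T) = (ln(109.63/85.78) + (0.0291+0.4309²/2)·2.6244) / 0.698058 = (0.245325 + 0.320013) / 0.698058 = 0.809872
d₂ = d₁ − σ√T = 0.809872 − 0.698058 = 0.111814
e^{−rT} = e^{−0.0291·2.6244} = 0.926473
N(d₁) = 0.790993,  N(d₂) = 0.544515
Call price V = S·N(d₁) − K·e^{−rT}·N(d₂) = 86.716580 − 43.274144 = 43.442436
φ(d₁) = (1/√(2π))·e^{−d₁²/2} = 0.287399
ν = S·φ(d₁)·√T = 51.042175

price = 43.442436
ν = 51.042175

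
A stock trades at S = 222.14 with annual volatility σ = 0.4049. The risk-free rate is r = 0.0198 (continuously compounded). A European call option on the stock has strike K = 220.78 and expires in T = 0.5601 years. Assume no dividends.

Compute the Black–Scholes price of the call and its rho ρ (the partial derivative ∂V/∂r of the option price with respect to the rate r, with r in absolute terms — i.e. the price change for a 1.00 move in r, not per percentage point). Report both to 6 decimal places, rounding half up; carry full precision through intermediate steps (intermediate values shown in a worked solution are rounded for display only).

σ√T = 0.4049·√0.5601 = 0.303026
d₁ = (ln(S/K) + (r+σ²/2)T) / (σ√T) = (ln(222.14/220.78) + (0.0198+0.4049²/2)·0.5601) / 0.303026 = (0.006141 + 0.057003) / 0.303026 = 0.208376
d₂ = d₁ − σ√T = 0.208376 − 0.303026 = -0.094650
e^{−rT} = e^{−0.0198·0.5601} = 0.988971
N(d₁) = 0.582532,  N(d₂) = 0.462296
Call price V = S·N(d₁) − K·e^{−rT}·N(d₂) = 129.403766 − 100.940148 = 28.463618
ρ = K·T·e^{−rT}·N(d₂) = 56.536577

price = 28.463618
ρ = 56.536577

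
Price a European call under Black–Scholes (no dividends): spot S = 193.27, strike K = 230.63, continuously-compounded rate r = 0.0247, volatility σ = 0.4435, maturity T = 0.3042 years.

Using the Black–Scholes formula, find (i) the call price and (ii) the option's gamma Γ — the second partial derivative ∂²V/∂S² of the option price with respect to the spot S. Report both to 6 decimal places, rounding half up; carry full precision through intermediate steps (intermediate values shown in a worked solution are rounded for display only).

σ√T = 0.4435·√0.3042 = 0.244609
d₁ = (ln(S/K) + (r+σ²/2)T) / (σ√T) = (ln(193.27/230.63) + (0.0247+0.4435²/2)·0.3042) / 0.244609 = (-0.176727 + 0.037431) / 0.244609 = -0.569462
d₂ = d₁ − σ√T = -0.569462 − 0.244609 = -0.814072
e^{−rT} = e^{−0.0247·0.3042} = 0.992514
N(d₁) = 0.284521,  N(d₂) = 0.207802
Call price V = S·N(d₁) − K·e^{−rT}·N(d₂) = 54.989409 − 47.566601 = 7.422808
φ(d₁) = (1/√(2π))·e^{−d₁²/2} = 0.339228
Γ = φ(d₁) / (S·σ·√T) = 0.007176

price = 7.422808
Γ = 0.007176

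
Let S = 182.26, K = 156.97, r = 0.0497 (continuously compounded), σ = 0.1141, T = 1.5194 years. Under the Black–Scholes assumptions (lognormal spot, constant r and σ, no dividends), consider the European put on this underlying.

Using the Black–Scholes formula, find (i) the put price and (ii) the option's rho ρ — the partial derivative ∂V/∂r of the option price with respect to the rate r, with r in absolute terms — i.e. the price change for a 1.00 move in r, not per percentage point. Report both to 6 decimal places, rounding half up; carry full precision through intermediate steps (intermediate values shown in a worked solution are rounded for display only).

price = 0.532667
ρ = -13.970007

σ√T = 0.1141·√1.5194 = 0.140644
d₁ = (ln(S/K) + (r+σ²/2)T) / (σ√T) = (ln(182.26/156.97) + (0.0497+0.1141²/2)·1.5194) / 0.140644 = (0.149380 + 0.085405) / 0.140644 = 1.669348
d₂ = d₁ − σ√T = 1.669348 − 0.140644 = 1.528704
e^{−rT} = e^{−0.0497·1.5194} = 0.927267
N(−d₁) = 0.047524,  N(−d₂) = 0.063169
Put price V = K·e^{−rT}·N(−d₂) − S·N(−d₁) = 9.194424 − 8.661756 = 0.532667
ρ = −K·T·e^{−rT}·N(−d₂) = -13.970007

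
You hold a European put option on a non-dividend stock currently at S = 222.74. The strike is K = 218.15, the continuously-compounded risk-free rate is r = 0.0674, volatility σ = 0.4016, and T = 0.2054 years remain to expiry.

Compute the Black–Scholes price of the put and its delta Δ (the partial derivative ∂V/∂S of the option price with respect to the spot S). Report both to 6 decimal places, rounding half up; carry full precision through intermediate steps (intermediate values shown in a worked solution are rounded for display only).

σ√T = 0.4016·√0.2054 = 0.182009
d₁ = (ln(S/K) + (r+σ²/2)T) / (σ√T) = (ln(222.74/218.15) + (0.0674+0.4016²/2)·0.2054) / 0.182009 = (0.020822 + 0.030408) / 0.182009 = 0.281469
d₂ = d₁ − σ√T = 0.281469 − 0.182009 = 0.099459
e^{−rT} = e^{−0.0674·0.2054} = 0.986251
N(−d₁) = 0.389175,  N(−d₂) = 0.460387
Put price V = K·e^{−rT}·N(−d₂) − S·N(−d₁) = 99.052574 − 86.684948 = 12.367625
Δ = −N(−d₁) = -0.389175

price = 12.367625
Δ = -0.389175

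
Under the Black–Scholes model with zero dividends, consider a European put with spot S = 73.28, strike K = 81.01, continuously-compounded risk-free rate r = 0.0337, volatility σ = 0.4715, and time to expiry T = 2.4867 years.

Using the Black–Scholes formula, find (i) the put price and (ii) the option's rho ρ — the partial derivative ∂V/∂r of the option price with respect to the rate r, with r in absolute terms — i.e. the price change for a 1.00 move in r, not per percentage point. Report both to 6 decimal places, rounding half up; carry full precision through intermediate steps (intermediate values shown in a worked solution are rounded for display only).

price = 22.036514
ρ = -121.004792

σ√T = 0.4715·√2.4867 = 0.743521
d₁ = (ln(S/K) + (r+σ²/2)T) / (σ√T) = (ln(73.28/81.01) + (0.0337+0.4715²/2)·2.4867) / 0.743521 = (-0.100285 + 0.360214) / 0.743521 = 0.349592
d₂ = d₁ − σ√T = 0.349592 − 0.743521 = -0.393930
e^{−rT} = e^{−0.0337·2.4867} = 0.919614
N(−d₁) = 0.363323,  N(−d₂) = 0.653183
Put price V = K·e^{−rT}·N(−d₂) − S·N(−d₁) = 48.660792 − 26.624279 = 22.036514
ρ = −K·T·e^{−rT}·N(−d₂) = -121.004792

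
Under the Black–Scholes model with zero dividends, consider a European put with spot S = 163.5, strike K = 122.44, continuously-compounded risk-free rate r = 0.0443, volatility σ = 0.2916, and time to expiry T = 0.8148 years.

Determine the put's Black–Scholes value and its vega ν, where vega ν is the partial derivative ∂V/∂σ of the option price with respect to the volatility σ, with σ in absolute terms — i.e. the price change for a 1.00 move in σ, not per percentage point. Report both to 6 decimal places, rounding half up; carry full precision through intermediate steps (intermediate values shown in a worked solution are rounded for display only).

price = 1.894552
ν = 23.116381

σ√T = 0.2916·√0.8148 = 0.263216
d₁ = (ln(S/K) + (r+σ²/2)T) / (σ√T) = (ln(163.5/122.44) + (0.0443+0.2916²/2)·0.8148) / 0.263216 = (0.289192 + 0.070737) / 0.263216 = 1.367426
d₂ = d₁ − σ√T = 1.367426 − 0.263216 = 1.104209
e^{−rT} = e^{−0.0443·0.8148} = 0.964548
N(−d₁) = 0.085746,  N(−d₂) = 0.134751
Put price V = K·e^{−rT}·N(−d₂) − S·N(−d₁) = 15.914013 − 14.019461 = 1.894552
φ(d₁) = (1/√(2π))·e^{−d₁²/2} = 0.156631
ν = S·φ(d₁)·√T = 23.116381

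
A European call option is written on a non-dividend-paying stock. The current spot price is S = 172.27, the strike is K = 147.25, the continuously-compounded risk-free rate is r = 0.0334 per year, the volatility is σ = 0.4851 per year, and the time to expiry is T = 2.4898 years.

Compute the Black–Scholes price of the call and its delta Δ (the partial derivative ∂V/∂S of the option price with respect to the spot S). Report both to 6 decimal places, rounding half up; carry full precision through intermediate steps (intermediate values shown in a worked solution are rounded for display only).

price = 66.372305
Δ = 0.756906

σ√T = 0.4851·√2.4898 = 0.765444
d₁ = (ln(S/K) + (r+σ²/2)T) / (σ√T) = (ln(172.27/147.25) + (0.0334+0.4851²/2)·2.4898) / 0.765444 = (0.156931 + 0.376112) / 0.765444 = 0.696384
d₂ = d₁ − σ√T = 0.696384 − 0.765444 = -0.069060
e^{−rT} = e^{−0.0334·2.4898} = 0.920205
N(d₁) = 0.756906,  N(d₂) = 0.472471
Call price V = S·N(d₁) − K·e^{−rT}·N(d₂) = 130.392152 − 64.019846 = 66.372305
Δ = N(d₁) = 0.756906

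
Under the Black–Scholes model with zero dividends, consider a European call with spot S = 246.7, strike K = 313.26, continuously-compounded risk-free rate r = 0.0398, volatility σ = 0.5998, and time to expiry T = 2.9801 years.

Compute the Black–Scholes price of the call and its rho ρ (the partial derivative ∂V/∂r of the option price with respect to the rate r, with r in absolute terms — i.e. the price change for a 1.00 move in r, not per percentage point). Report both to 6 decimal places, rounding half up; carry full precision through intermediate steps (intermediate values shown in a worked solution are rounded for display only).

price = 88.638591
ρ = 218.135437

σ√T = 0.5998·√2.9801 = 1.035433
d₁ = (ln(S/K) + (r+σ²/2)T) / (σ√T) = (ln(246.7/313.26) + (0.0398+0.5998²/2)·2.9801) / 1.035433 = (-0.238860 + 0.654668) / 1.035433 = 0.401579
d₂ = d₁ − σ√T = 0.401579 − 1.035433 = -0.633854
e^{−rT} = e^{−0.0398·2.9801} = 0.888156
N(d₁) = 0.656003,  N(d₂) = 0.263088
Call price V = S·N(d₁) − K·e^{−rT}·N(d₂) = 161.835945 − 73.197355 = 88.638591
ρ = K·T·e^{−rT}·N(d₂) = 218.135437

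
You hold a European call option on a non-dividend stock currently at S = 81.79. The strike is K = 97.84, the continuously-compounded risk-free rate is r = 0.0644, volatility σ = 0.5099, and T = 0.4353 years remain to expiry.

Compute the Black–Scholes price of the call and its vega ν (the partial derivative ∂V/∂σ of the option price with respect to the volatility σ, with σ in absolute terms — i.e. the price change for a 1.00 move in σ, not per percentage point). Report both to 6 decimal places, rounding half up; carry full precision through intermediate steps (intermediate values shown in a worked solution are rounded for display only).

σ√T = 0.5099·√0.4353 = 0.336418
d₁ = (ln(S/K) + (r+σ²/2)T) / (σ√T) = (ln(81.79/97.84) + (0.0644+0.5099²/2)·0.4353) / 0.336418 = (-0.179179 + 0.084622) / 0.336418 = -0.281069
d₂ = d₁ − σ√T = -0.281069 − 0.336418 = -0.617487
e^{−rT} = e^{−0.0644·0.4353} = 0.972356
N(d₁) = 0.389329,  N(d₂) = 0.268457
Call price V = S·N(d₁) − K·e^{−rT}·N(d₂) = 31.843205 − 25.539723 = 6.303482
φ(d₁) = (1/√(2π))·e^{−d₁²/2} = 0.383491
ν = S·φ(d₁)·√T = 20.694267

price = 6.303482
ν = 20.694267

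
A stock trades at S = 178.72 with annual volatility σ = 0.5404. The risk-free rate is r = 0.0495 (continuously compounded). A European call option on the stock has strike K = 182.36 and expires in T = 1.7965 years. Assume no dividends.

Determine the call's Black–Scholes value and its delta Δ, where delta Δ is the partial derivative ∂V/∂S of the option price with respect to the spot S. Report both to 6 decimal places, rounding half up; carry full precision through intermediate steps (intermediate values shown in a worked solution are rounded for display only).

price = 55.005622
Δ = 0.676199

σ√T = 0.5404·√1.7965 = 0.724317
d₁ = (ln(S/K) + (r+σ²/2)T) / (σ√T) = (ln(178.72/182.36) + (0.0495+0.5404²/2)·1.7965) / 0.724317 = (-0.020162 + 0.351245) / 0.724317 = 0.457095
d₂ = d₁ − σ√T = 0.457095 − 0.724317 = -0.267222
e^{−rT} = e^{−0.0495·1.7965} = 0.914913
N(d₁) = 0.676199,  N(d₂) = 0.394649
Call price V = S·N(d₁) − K·e^{−rT}·N(d₂) = 120.850246 − 65.844624 = 55.005622
Δ = N(d₁) = 0.676199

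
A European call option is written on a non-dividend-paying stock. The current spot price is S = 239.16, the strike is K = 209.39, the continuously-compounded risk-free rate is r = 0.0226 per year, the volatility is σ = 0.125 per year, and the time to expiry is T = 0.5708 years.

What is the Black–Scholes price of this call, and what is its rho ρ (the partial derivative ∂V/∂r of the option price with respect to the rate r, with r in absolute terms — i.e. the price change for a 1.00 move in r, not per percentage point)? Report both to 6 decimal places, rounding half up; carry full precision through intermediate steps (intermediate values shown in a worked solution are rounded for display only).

price = 33.009300
ρ = 110.059439

σ√T = 0.125·√0.5708 = 0.094439
d₁ = (ln(S/K) + (r+σ²/2)T) / (σ√T) = (ln(239.16/209.39) + (0.0226+0.125²/2)·0.5708) / 0.094439 = (0.132934 + 0.017359) / 0.094439 = 1.591435
d₂ = d₁ − σ√T = 1.591435 − 0.094439 = 1.496995
e^{−rT} = e^{−0.0226·0.5708} = 0.987183
N(d₁) = 0.944244,  N(d₂) = 0.932803
Call price V = S·N(d₁) − K·e^{−rT}·N(d₂) = 225.825416 − 192.816116 = 33.009300
ρ = K·T·e^{−rT}·N(d₂) = 110.059439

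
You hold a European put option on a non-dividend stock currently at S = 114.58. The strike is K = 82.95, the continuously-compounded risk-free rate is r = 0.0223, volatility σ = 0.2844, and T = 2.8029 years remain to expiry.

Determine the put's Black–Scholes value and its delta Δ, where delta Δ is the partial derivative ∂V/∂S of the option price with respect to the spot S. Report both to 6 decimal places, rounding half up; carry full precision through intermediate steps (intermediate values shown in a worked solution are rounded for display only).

price = 5.227798
Δ = -0.147367

σ√T = 0.2844·√2.8029 = 0.476139
d₁ = (ln(S/K) + (r+σ²/2)T) / (σ√T) = (ln(114.58/82.95) + (0.0223+0.2844²/2)·2.8029) / 0.476139 = (0.323035 + 0.175859) / 0.476139 = 1.047791
d₂ = d₁ − σ√T = 1.047791 − 0.476139 = 0.571653
e^{−rT} = e^{−0.0223·2.8029} = 0.939409
N(−d₁) = 0.147367,  N(−d₂) = 0.283779
Put price V = K·e^{−rT}·N(−d₂) − S·N(−d₁) = 22.113152 − 16.885354 = 5.227798
Δ = −N(−d₁) = -0.147367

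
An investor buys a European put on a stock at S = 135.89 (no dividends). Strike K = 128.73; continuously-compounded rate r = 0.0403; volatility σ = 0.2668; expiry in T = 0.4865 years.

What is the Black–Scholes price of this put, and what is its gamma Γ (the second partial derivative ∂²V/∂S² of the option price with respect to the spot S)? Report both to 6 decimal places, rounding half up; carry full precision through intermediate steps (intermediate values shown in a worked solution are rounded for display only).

σ√T = 0.2668·√0.4865 = 0.186092
d₁ = (ln(S/K) + (r+σ²/2)T) / (σ√T) = (ln(135.89/128.73) + (0.0403+0.2668²/2)·0.4865) / 0.186092 = (0.054129 + 0.036921) / 0.186092 = 0.489272
d₂ = d₁ − σ√T = 0.489272 − 0.186092 = 0.303181
e^{−rT} = e^{−0.0403·0.4865} = 0.980585
N(−d₁) = 0.312324,  N(−d₂) = 0.380876
Put price V = K·e^{−rT}·N(−d₂) − S·N(−d₁) = 48.078263 − 42.441768 = 5.636495
φ(d₁) = (1/√(2π))·e^{−d₁²/2} = 0.353938
Γ = φ(d₁) / (S·σ·√T) = 0.013996

price = 5.636495
Γ = 0.013996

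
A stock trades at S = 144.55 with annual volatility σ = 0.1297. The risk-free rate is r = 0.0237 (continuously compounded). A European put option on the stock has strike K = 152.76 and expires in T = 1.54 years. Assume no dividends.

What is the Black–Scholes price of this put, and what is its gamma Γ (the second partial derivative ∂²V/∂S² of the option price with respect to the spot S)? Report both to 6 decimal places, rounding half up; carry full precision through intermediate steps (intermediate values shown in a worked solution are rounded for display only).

σ√T = 0.1297·√1.54 = 0.160953
d₁ = (ln(S/K) + (r+σ²/2)T) / (σ√T) = (ln(144.55/152.76) + (0.0237+0.1297²/2)·1.54) / 0.160953 = (-0.055243 + 0.049451) / 0.160953 = -0.035983
d₂ = d₁ − σ√T = -0.035983 − 0.160953 = -0.196936
e^{−rT} = e^{−0.0237·1.54} = 0.964160
N(−d₁) = 0.514352,  N(−d₂) = 0.578061
Put price V = K·e^{−rT}·N(−d₂) − S·N(−d₁) = 85.139817 − 74.349586 = 10.790231
φ(d₁) = (1/√(2π))·e^{−d₁²/2} = 0.398684
Γ = φ(d₁) / (S·σ·√T) = 0.017136

price = 10.790231
Γ = 0.017136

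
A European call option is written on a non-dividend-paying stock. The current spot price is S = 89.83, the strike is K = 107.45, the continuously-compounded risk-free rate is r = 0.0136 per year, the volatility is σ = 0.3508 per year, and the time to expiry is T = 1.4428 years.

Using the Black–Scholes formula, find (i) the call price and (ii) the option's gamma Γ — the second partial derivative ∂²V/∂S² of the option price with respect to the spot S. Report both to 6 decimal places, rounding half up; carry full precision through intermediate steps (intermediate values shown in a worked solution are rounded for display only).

σ√T = 0.3508·√1.4428 = 0.421369
d₁ = (ln(S/K) + (r+σ²/2)T) / (σ√T) = (ln(89.83/107.45) + (0.0136+0.3508²/2)·1.4428) / 0.421369 = (-0.179107 + 0.108398) / 0.421369 = -0.167807
d₂ = d₁ − σ√T = -0.167807 − 0.421369 = -0.589176
e^{−rT} = e^{−0.0136·1.4428} = 0.980569
N(d₁) = 0.433368,  N(d₂) = 0.277872
Call price V = S·N(d₁) − K·e^{−rT}·N(d₂) = 38.929414 − 29.277156 = 9.652258
φ(d₁) = (1/√(2π))·e^{−d₁²/2} = 0.393365
Γ = φ(d₁) / (S·σ·√T) = 0.010392

price = 9.652258
Γ = 0.010392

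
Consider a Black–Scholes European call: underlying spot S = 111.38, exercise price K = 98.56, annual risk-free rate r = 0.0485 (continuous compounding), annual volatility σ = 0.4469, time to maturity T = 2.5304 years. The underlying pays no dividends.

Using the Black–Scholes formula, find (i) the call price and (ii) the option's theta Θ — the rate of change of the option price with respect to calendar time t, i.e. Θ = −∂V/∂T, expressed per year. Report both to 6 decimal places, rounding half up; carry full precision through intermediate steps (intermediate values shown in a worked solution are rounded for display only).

price = 41.220440
Θ = -6.980916

σ√T = 0.4469·√2.5304 = 0.710894
d₁ = (ln(S/K) + (r+σ²/2)T) / (σ√T) = (ln(111.38/98.56) + (0.0485+0.4469²/2)·2.5304) / 0.710894 = (0.122282 + 0.375410) / 0.710894 = 0.700093
d₂ = d₁ − σ√T = 0.700093 − 0.710894 = -0.010801
e^{−rT} = e^{−0.0485·2.5304} = 0.884507
N(d₁) = 0.758065,  N(d₂) = 0.495691
Call price V = S·N(d₁) − K·e^{−rT}·N(d₂) = 84.433318 − 43.212878 = 41.220440
φ(d₁) = (1/√(2π))·e^{−d₁²/2} = 0.312234
Θ = −S·φ(d₁)·σ/(2√T) − r·K·e^{−rT}·N(d₂) = −4.885091 − 2.095825 = -6.980916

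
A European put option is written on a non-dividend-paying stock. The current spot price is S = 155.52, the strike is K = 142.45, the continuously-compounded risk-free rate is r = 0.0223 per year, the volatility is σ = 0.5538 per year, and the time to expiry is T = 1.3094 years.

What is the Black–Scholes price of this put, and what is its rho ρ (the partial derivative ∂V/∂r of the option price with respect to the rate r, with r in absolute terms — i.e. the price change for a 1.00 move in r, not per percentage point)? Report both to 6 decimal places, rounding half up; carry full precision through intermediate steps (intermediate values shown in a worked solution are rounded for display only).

σ√T = 0.5538·√1.3094 = 0.633708
d₁ = (ln(S/K) + (r+σ²/2)T) / (σ√T) = (ln(155.52/142.45) + (0.0223+0.5538²/2)·1.3094) / 0.633708 = (0.087783 + 0.229992) / 0.633708 = 0.501455
d₂ = d₁ − σ√T = 0.501455 − 0.633708 = -0.132253
e^{−rT} = e^{−0.0223·1.3094} = 0.971223
N(−d₁) = 0.308026,  N(−d₂) = 0.552608
Put price V = K·e^{−rT}·N(−d₂) − S·N(−d₁) = 76.453682 − 47.904142 = 28.549540
ρ = −K·T·e^{−rT}·N(−d₂) = -100.108451

price = 28.549540
ρ = -100.108451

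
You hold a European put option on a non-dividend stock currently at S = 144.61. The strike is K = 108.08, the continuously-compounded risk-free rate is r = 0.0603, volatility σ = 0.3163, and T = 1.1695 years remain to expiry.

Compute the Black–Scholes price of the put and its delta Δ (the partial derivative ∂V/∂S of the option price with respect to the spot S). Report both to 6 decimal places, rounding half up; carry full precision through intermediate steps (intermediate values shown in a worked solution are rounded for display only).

σ√T = 0.3163·√1.1695 = 0.342058
d₁ = (ln(S/K) + (r+σ²/2)T) / (σ√T) = (ln(144.61/108.08) + (0.0603+0.3163²/2)·1.1695) / 0.342058 = (0.291169 + 0.129023) / 0.342058 = 1.228423
d₂ = d₁ − σ√T = 1.228423 − 0.342058 = 0.886365
e^{−rT} = e^{−0.0603·1.1695} = 0.931908
N(−d₁) = 0.109644,  N(−d₂) = 0.187710
Put price V = K·e^{−rT}·N(−d₂) − S·N(−d₁) = 18.906319 − 15.855646 = 3.050673
Δ = −N(−d₁) = -0.109644

price = 3.050673
Δ = -0.109644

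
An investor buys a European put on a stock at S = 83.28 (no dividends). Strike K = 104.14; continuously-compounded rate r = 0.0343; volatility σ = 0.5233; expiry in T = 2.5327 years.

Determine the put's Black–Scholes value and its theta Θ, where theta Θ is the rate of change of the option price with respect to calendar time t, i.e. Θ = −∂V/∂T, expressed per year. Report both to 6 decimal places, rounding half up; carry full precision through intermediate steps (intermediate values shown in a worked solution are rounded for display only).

σ√T = 0.5233·√2.5327 = 0.832804
d₁ = (ln(S/K) + (r+σ²/2)T) / (σ√T) = (ln(83.28/104.14) + (0.0343+0.5233²/2)·2.5327) / 0.832804 = (-0.223528 + 0.433653) / 0.832804 = 0.252310
d₂ = d₁ − σ√T = 0.252310 − 0.832804 = -0.580493
e^{−rT} = e^{−0.0343·2.5327} = 0.916795
N(−d₁) = 0.400401,  N(−d₂) = 0.719209
Put price V = K·e^{−rT}·N(−d₂) − S·N(−d₁) = 68.666491 − 33.345367 = 35.321124
φ(d₁) = (1/√(2π))·e^{−d₁²/2} = 0.386444
Θ = −S·φ(d₁)·σ/(2√T) + r·K·e^{−rT}·N(−d₂) = −5.291222 + 2.355261 = -2.935961

price = 35.321124
Θ = -2.935961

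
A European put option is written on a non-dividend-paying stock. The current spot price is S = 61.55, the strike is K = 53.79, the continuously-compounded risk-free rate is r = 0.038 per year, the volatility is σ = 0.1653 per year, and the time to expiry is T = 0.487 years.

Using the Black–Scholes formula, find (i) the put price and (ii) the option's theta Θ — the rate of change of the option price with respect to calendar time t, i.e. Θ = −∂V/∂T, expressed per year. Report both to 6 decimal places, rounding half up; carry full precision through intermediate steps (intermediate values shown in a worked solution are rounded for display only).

σ√T = 0.1653·√0.487 = 0.115355
d₁ = (ln(S/K) + (r+σ²/2)T) / (σ√T) = (ln(61.55/53.79) + (0.038+0.1653²/2)·0.487) / 0.115355 = (0.134762 + 0.025159) / 0.115355 = 1.386341
d₂ = d₁ − σ√T = 1.386341 − 0.115355 = 1.270986
e^{−rT} = e^{−0.038·0.487} = 0.981664
N(−d₁) = 0.082821,  N(−d₂) = 0.101867
Put price V = K·e^{−rT}·N(−d₂) − S·N(−d₁) = 5.378949 − 5.097658 = 0.281291
φ(d₁) = (1/√(2π))·e^{−d₁²/2} = 0.152604
Θ = −S·φ(d₁)·σ/(2√T) + r·K·e^{−rT}·N(−d₂) = −1.112429 + 0.204400 = -0.908029

price = 0.281291
Θ = -0.908029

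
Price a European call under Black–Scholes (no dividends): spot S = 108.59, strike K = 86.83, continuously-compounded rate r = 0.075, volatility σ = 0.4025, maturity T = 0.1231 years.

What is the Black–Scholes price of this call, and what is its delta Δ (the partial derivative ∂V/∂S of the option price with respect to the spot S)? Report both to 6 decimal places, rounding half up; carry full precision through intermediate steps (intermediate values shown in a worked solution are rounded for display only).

σ√T = 0.4025·√0.1231 = 0.141220
d₁ = (ln(S/K) + (r+σ²/2)T) / (σ√T) = (ln(108.59/86.83) + (0.075+0.4025²/2)·0.1231) / 0.141220 = (0.223627 + 0.019204) / 0.141220 = 1.719529
d₂ = d₁ − σ√T = 1.719529 − 0.141220 = 1.578309
e^{−rT} = e^{−0.075·0.1231} = 0.990810
N(d₁) = 0.957241,  N(d₂) = 0.942753
Call price V = S·N(d₁) − K·e^{−rT}·N(d₂) = 103.946793 − 81.106930 = 22.839863
Δ = N(d₁) = 0.957241

price = 22.839863
Δ = 0.957241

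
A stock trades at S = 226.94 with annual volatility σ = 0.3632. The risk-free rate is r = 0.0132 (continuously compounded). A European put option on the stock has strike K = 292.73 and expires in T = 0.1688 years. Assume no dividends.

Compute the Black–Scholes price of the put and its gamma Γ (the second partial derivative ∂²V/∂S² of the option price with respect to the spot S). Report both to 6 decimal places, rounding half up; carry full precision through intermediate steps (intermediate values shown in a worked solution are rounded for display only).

price = 65.855087
Γ = 0.003190

σ√T = 0.3632·√0.1688 = 0.149222
d₁ = (ln(S/K) + (r+σ²/2)T) / (σ√T) = (ln(226.94/292.73) + (0.0132+0.3632²/2)·0.1688) / 0.149222 = (-0.254565 + 0.013362) / 0.149222 = -1.616409
d₂ = d₁ − σ√T = -1.616409 − 0.149222 = -1.765630
e^{−rT} = e^{−0.0132·0.1688} = 0.997774
N(−d₁) = 0.946997,  N(−d₂) = 0.961271
Put price V = K·e^{−rT}·N(−d₂) − S·N(−d₁) = 280.766588 − 214.911501 = 65.855087
φ(d₁) = (1/√(2π))·e^{−d₁²/2} = 0.108032
Γ = φ(d₁) / (S·σ·√T) = 0.003190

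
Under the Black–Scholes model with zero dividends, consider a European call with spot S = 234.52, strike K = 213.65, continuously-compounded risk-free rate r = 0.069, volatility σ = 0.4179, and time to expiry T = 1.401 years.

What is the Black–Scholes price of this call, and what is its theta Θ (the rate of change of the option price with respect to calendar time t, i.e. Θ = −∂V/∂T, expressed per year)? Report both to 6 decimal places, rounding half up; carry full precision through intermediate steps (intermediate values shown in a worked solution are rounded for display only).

σ√T = 0.4179·√1.401 = 0.494643
d₁ = (ln(S/K) + (r+σ²/2)T) / (σ√T) = (ln(234.52/213.65) + (0.069+0.4179²/2)·1.401) / 0.494643 = (0.093202 + 0.219005) / 0.494643 = 0.631176
d₂ = d₁ − σ√T = 0.631176 − 0.494643 = 0.136533
e^{−rT} = e^{−0.069·1.401} = 0.907856
N(d₁) = 0.736037,  N(d₂) = 0.554300
Call price V = S·N(d₁) − K·e^{−rT}·N(d₂) = 172.615436 − 107.514004 = 65.101432
φ(d₁) = (1/√(2π))·e^{−d₁²/2} = 0.326891
Θ = −S·φ(d₁)·σ/(2√T) − r·K·e^{−rT}·N(d₂) = −13.533357 − 7.418466 = -20.951824

price = 65.101432
Θ = -20.951824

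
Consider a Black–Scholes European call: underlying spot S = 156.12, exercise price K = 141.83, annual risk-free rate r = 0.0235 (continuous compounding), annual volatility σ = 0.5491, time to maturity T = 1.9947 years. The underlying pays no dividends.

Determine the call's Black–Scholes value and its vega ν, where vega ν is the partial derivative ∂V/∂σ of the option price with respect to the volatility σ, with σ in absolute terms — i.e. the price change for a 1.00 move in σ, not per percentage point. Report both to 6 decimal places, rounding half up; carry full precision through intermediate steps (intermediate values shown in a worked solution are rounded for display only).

price = 55.079887
ν = 74.690266

σ√T = 0.5491·√1.9947 = 0.775515
d₁ = (ln(S/K) + (r+σ²/2)T) / (σ√T) = (ln(156.12/141.83) + (0.0235+0.5491²/2)·1.9947) / 0.775515 = (0.095996 + 0.347587) / 0.775515 = 0.571985
d₂ = d₁ − σ√T = 0.571985 − 0.775515 = -0.203530
e^{−rT} = e^{−0.0235·1.9947} = 0.954206
N(d₁) = 0.716334,  N(d₂) = 0.419360
Call price V = S·N(d₁) − K·e^{−rT}·N(d₂) = 111.834057 − 56.754170 = 55.079887
φ(d₁) = (1/√(2π))·e^{−d₁²/2} = 0.338740
ν = S·φ(d₁)·√T = 74.690266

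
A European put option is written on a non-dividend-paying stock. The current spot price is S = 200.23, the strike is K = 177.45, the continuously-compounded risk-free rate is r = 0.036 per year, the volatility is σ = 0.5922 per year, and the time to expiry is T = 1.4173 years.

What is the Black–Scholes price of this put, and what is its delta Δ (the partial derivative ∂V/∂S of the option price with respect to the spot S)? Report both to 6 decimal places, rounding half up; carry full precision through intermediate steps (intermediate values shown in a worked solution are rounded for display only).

price = 36.449784
Δ = -0.275524

σ√T = 0.5922·√1.4173 = 0.705017
d₁ = (ln(S/K) + (r+σ²/2)T) / (σ√T) = (ln(200.23/177.45) + (0.036+0.5922²/2)·1.4173) / 0.705017 = (0.120778 + 0.299547) / 0.705017 = 0.596191
d₂ = d₁ − σ√T = 0.596191 − 0.705017 = -0.108825
e^{−rT} = e^{−0.036·1.4173} = 0.950257
N(−d₁) = 0.275524,  N(−d₂) = 0.543329
Put price V = K·e^{−rT}·N(−d₂) − S·N(−d₁) = 91.617892 − 55.168109 = 36.449784
Δ = −N(−d₁) = -0.275524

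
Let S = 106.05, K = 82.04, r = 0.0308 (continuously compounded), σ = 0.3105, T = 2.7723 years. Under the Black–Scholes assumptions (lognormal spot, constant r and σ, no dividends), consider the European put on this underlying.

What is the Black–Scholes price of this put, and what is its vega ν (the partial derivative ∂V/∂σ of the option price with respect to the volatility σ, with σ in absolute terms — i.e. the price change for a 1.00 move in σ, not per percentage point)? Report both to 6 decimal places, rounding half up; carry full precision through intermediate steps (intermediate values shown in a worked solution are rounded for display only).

price = 6.911808
ν = 46.128641

σ√T = 0.3105·√2.7723 = 0.516989
d₁ = (ln(S/K) + (r+σ²/2)T) / (σ√T) = (ln(106.05/82.04) + (0.0308+0.3105²/2)·2.7723) / 0.516989 = (0.256704 + 0.219026) / 0.516989 = 0.920192
d₂ = d₁ − σ√T = 0.920192 − 0.516989 = 0.403203
e^{−rT} = e^{−0.0308·2.7723} = 0.918157
N(−d₁) = 0.178736,  N(−d₂) = 0.343400
Put price V = K·e^{−rT}·N(−d₂) − S·N(−d₁) = 25.866781 − 18.954973 = 6.911808
φ(d₁) = (1/√(2π))·e^{−d₁²/2} = 0.261240
ν = S·φ(d₁)·√T = 46.128641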